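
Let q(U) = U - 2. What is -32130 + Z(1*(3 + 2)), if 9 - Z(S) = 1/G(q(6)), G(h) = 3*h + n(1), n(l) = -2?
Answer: -321211/10 ≈ -32121.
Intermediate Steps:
q(U) = -2 + U
G(h) = -2 + 3*h (G(h) = 3*h - 2 = -2 + 3*h)
Z(S) = 89/10 (Z(S) = 9 - 1/(-2 + 3*(-2 + 6)) = 9 - 1/(-2 + 3*4) = 9 - 1/(-2 + 12) = 9 - 1/10 = 9 - 1*⅒ = 9 - ⅒ = 89/10)
-32130 + Z(1*(3 + 2)) = -32130 + 89/10 = -321211/10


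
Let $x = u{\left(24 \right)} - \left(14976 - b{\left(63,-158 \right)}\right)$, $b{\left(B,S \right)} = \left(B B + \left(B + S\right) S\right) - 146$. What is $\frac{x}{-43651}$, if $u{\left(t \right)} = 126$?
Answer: $- \frac{3983}{43651} \approx -0.091246$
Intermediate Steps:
$b{\left(B,S \right)} = -146 + B^{2} + S \left(B + S\right)$ ($b{\left(B,S \right)} = \left(B^{2} + S \left(B + S\right)\right) - 146 = -146 + B^{2} + S \left(B + S\right)$)
$x = 3983$ ($x = 126 - \left(14976 - \left(-146 + 63^{2} + \left(-158\right)^{2} + 63 \left(-158\right)\right)\right) = 126 - \left(14976 - \left(-146 + 3969 + 24964 - 9954\right)\right) = 126 - \left(14976 - 18833\right) = 126 - -3857 = 126 + 3857 = 3983$)
$\frac{x}{-43651} = \frac{3983}{-43651} = 3983 \left(- \frac{1}{43651}\right) = - \frac{3983}{43651}$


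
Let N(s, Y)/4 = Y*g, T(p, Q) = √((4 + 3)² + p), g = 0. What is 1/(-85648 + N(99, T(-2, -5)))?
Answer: -1/85648 ≈ -1.1676e-5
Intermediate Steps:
T(p, Q) = √(49 + p) (T(p, Q) = √(7² + p) = √(49 + p))
N(s, Y) = 0 (N(s, Y) = 4*(Y*0) = 4*0 = 0)
1/(-85648 + N(99, T(-2, -5))) = 1/(-85648 + 0) = 1/(-85648) = -1/85648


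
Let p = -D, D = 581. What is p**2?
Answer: 337561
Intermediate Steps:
p = -581 (p = -1*581 = -581)
p**2 = (-581)**2 = 337561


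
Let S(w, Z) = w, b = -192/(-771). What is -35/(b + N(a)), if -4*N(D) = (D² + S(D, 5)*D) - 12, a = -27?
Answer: 17990/185683 ≈ 0.096886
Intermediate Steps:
b = 64/257 (b = -192*(-1/771) = 64/257 ≈ 0.24903)
N(D) = 3 - D²/2 (N(D) = -((D² + D*D) - 12)/4 = -((D² + D²) - 12)/4 = -(2*D² - 12)/4 = -(-12 + 2*D²)/4 = 3 - D²/2)
-35/(b + N(a)) = -35/(64/257 + (3 - ½*(-27)²)) = -35/(64/257 + (3 - ½*729)) = -35/(64/257 + (3 - 729/2)) = -35/(64/257 - 723/2) = -35/(-185683/514) = -514/185683*(-35) = 17990/185683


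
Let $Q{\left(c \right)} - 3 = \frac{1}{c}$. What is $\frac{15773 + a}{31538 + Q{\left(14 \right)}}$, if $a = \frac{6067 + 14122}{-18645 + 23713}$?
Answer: $\frac{79957753}{159850150} \approx 0.5002$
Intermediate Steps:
$Q{\left(c \right)} = 3 + \frac{1}{c}$
$a = \frac{20189}{5068} \approx 3.9836$
$\frac{15773 + a}{31538 + Q{\left(14 \right)}} = \frac{15773 + \frac{20189}{5068}}{31538 + \left(3 + \frac{1}{14}\right)} = \frac{79957753}{5068 \left(31538 + \left(3 + \frac{1}{14}\right)\right)} = \frac{79957753}{5068 \left(31538 + \frac{43}{14}\right)} = \frac{79957753}{5068 \cdot \frac{441575}{14}} = \frac{79957753}{5068} \cdot \frac{14}{441575} = \frac{79957753}{159850150}$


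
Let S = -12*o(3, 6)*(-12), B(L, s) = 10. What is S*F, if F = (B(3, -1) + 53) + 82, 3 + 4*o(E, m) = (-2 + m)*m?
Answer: 109620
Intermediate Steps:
o(E, m) = -¾ + m*(-2 + m)/4 (o(E, m) = -¾ + ((-2 + m)*m)/4 = -¾ + (m*(-2 + m))/4 = -¾ + m*(-2 + m)/4)
S = 756 (S = -12*(-¾ - ½*6 + (¼)*6²)*(-12) = -12*(-¾ - 3 + (¼)*36)*(-12) = -12*(-¾ - 3 + 9)*(-12) = -12*21/4*(-12) = -63*(-12) = 756)
F = 145 (F = (10 + 53) + 82 = 63 + 82 = 145)
S*F = 756*145 = 109620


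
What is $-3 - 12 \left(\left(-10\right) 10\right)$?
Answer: $1197$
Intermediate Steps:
$-3 - 12 \left(\left(-10\right) 10\right) = -3 - -1200 = -3 + 1200 = 1197$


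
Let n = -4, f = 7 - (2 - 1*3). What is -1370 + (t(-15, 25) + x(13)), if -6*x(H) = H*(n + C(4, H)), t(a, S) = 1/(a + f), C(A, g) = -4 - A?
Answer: -9409/7 ≈ -1344.1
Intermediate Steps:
f = 8 (f = 7 - (2 - 3) = 7 - 1*(-1) = 7 + 1 = 8)
t(a, S) = 1/(8 + a) (t(a, S) = 1/(a + 8) = 1/(8 + a))
x(H) = 2*H (x(H) = -H*(-4 + (-4 - 1*4))/6 = -H*(-4 + (-4 - 4))/6 = -H*(-4 - 8)/6 = -H*(-12)/6 = -(-2)*H = 2*H)
-1370 + (t(-15, 25) + x(13)) = -1370 + (1/(8 - 15) + 2*13) = -1370 + (1/(-7) + 26) = -1370 + (-1/7 + 26) = -1370 + 181/7 = -9409/7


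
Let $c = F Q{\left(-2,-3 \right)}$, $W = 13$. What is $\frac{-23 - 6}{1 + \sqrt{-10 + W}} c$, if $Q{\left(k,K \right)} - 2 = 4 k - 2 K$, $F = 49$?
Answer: $0$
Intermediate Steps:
$Q{\left(k,K \right)} = 2 - 2 K + 4 k$ ($Q{\left(k,K \right)} = 2 - \left(- 4 k + 2 K\right) = 2 - 2 K + 4 k$)
$c = 0$ ($c = 49 \left(2 - -6 + 4 \left(-2\right)\right) = 49 \left(2 + 6 - 8\right) = 49 \cdot 0 = 0$)
$\frac{-23 - 6}{1 + \sqrt{-10 + W}} c = \frac{-23 - 6}{1 + \sqrt{-10 + 13}} \cdot 0 = - \frac{29}{1 + \sqrt{3}} \cdot 0 = 0$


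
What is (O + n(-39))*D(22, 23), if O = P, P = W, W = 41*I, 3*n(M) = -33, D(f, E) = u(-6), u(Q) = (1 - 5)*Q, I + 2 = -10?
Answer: -12072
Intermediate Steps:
I = -12 (I = -2 - 10 = -12)
u(Q) = -4*Q
D(f, E) = 24 (D(f, E) = -4*(-6) = 24)
n(M) = -11 (n(M) = (⅓)*(-33) = -11)
W = -492 (W = 41*(-12) = -492)
P = -492
O = -492
(O + n(-39))*D(22, 23) = (-492 - 11)*24 = -503*24 = -12072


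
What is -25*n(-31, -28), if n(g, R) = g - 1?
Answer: 800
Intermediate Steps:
n(g, R) = -1 + g
-25*n(-31, -28) = -25*(-1 - 31) = -25*(-32) = 800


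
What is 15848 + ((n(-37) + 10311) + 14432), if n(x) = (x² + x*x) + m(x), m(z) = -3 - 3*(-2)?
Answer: 43332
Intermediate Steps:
m(z) = 3 (m(z) = -3 + 6 = 3)
n(x) = 3 + 2*x² (n(x) = (x² + x*x) + 3 = (x² + x²) + 3 = 2*x² + 3 = 3 + 2*x²)
15848 + ((n(-37) + 10311) + 14432) = 15848 + (((3 + 2*(-37)²) + 10311) + 14432) = 15848 + (((3 + 2*1369) + 10311) + 14432) = 15848 + (((3 + 2738) + 10311) + 14432) = 15848 + ((2741 + 10311) + 14432) = 15848 + (13052 + 14432) = 15848 + 27484 = 43332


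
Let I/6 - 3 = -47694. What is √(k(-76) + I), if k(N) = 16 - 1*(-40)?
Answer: I*√286090 ≈ 534.87*I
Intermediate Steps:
k(N) = 56 (k(N) = 16 + 40 = 56)
I = -286146 (I = 18 + 6*(-47694) = 18 - 286164 = -286146)
√(k(-76) + I) = √(56 - 286146) = √(-286090) = I*√286090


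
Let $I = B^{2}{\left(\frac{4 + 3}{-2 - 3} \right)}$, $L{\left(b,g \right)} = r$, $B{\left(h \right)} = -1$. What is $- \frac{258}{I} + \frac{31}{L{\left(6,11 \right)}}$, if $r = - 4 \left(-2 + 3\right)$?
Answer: $- \frac{1063}{4} \approx -265.75$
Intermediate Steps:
$r = -4$ ($r = \left(-4\right) 1 = -4$)
$L{\left(b,g \right)} = -4$
$I = 1$ ($I = \left(-1\right)^{2} = 1$)
$- \frac{258}{I} + \frac{31}{L{\left(6,11 \right)}} = - \frac{258}{1} + \frac{31}{-4} = \left(-258\right) 1 + 31 \left(- \frac{1}{4}\right) = -258 - \frac{31}{4} = - \frac{1063}{4}$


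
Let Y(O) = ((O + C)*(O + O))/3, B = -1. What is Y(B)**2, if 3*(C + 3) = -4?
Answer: 1024/81 ≈ 12.642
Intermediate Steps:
C = -13/3 (C = -3 + (1/3)*(-4) = -3 - 4/3 = -13/3 ≈ -4.3333)
Y(O) = 2*O*(-13/3 + O)/3 (Y(O) = ((O - 13/3)*(O + O))/3 = ((-13/3 + O)*(2*O))*(1/3) = (2*O*(-13/3 + O))*(1/3) = 2*O*(-13/3 + O)/3)
Y(B)**2 = ((2/9)*(-1)*(-13 + 3*(-1)))**2 = ((2/9)*(-1)*(-13 - 3))**2 = ((2/9)*(-1)*(-16))**2 = (32/9)**2 = 1024/81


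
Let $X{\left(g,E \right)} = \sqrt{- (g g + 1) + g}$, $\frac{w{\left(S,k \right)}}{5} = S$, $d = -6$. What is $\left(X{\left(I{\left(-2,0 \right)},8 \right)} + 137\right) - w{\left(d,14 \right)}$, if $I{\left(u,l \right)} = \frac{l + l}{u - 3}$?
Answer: $167 + i \approx 167.0 + 1.0 i$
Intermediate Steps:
$w{\left(S,k \right)} = 5 S$
$I{\left(u,l \right)} = \frac{2 l}{-3 + u}$
$X{\left(g,E \right)} = \sqrt{-1 + g - g^{2}}$ ($X{\left(g,E \right)} = \sqrt{- (g^{2} + 1) + g} = \sqrt{- (1 + g^{2}) + g} = \sqrt{\left(-1 - g^{2}\right) + g} = \sqrt{-1 + g - g^{2}}$)
$\left(X{\left(I{\left(-2,0 \right)},8 \right)} + 137\right) - w{\left(d,14 \right)} = \left(\sqrt{-1 + 2 \cdot 0 \frac{1}{-3 - 2} - \left(2 \cdot 0 \frac{1}{-3 - 2}\right)^{2}} + 137\right) - 5 \left(-6\right) = \left(\sqrt{-1 + 2 \cdot 0 \frac{1}{-5} - \left(2 \cdot 0 \frac{1}{-5}\right)^{2}} + 137\right) - -30 = \left(\sqrt{-1 + 2 \cdot 0 \left(- \frac{1}{5}\right) - \left(2 \cdot 0 \left(- \frac{1}{5}\right)\right)^{2}} + 137\right) + 30 = \left(\sqrt{-1 + 0 - 0^{2}} + 137\right) + 30 = \left(\sqrt{-1 + 0 - 0} + 137\right) + 30 = \left(\sqrt{-1 + 0 + 0} + 137\right) + 30 = \left(\sqrt{-1} + 137\right) + 30 = \left(i + 137\right) + 30 = \left(137 + i\right) + 30 = 167 + i$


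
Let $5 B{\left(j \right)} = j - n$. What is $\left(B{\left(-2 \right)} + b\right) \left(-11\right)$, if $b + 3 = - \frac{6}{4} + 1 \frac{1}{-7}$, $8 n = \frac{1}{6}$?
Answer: $\frac{93269}{1680} \approx 55.517$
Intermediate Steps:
$n = \frac{1}{48}$ ($n = \frac{1}{8 \cdot 6} = \frac{1}{8} \cdot \frac{1}{6} = \frac{1}{48} \approx 0.020833$)
$B{\left(j \right)} = - \frac{1}{240} + \frac{j}{5}$ ($B{\left(j \right)} = \frac{j - \frac{1}{48}}{5} = \frac{- \frac{1}{48} + j}{5} = - \frac{1}{240} + \frac{j}{5}$)
$b = - \frac{65}{14}$ ($b = -3 + \left(- \frac{6}{4} + 1 \frac{1}{-7}\right) = -3 + \left(\left(-6\right) \frac{1}{4} + 1 \left(- \frac{1}{7}\right)\right) = -3 - \frac{23}{14} = - \frac{65}{14} \approx -4.6429$)
$\left(B{\left(-2 \right)} + b\right) \left(-11\right) = \left(\left(- \frac{1}{240} + \frac{1}{5} \left(-2\right)\right) - \frac{65}{14}\right) \left(-11\right) = \left(\left(- \frac{1}{240} - \frac{2}{5}\right) - \frac{65}{14}\right) \left(-11\right) = \left(- \frac{97}{240} - \frac{65}{14}\right) \left(-11\right) = \left(- \frac{8479}{1680}\right) \left(-11\right) = \frac{93269}{1680}$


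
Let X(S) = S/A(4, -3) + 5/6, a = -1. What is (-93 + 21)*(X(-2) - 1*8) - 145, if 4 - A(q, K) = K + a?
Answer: 389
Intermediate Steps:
A(q, K) = 5 - K (A(q, K) = 4 - (K - 1) = 4 - (-1 + K) = 4 + (1 - K) = 5 - K)
X(S) = ⅚ + S/8 (X(S) = S/(5 - 1*(-3)) + 5/6 = S/(5 + 3) + 5*(⅙) = S/8 + ⅚ = ⅚ + S/8)
(-93 + 21)*(X(-2) - 1*8) - 145 = (-93 + 21)*((⅚ + (⅛)*(-2)) - 1*8) - 145 = -72*((⅚ - ¼) - 8) - 145 = -72*(7/12 - 8) - 145 = -72*(-89/12) - 145 = 534 - 145 = 389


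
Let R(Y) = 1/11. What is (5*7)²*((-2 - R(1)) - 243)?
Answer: -3302600/11 ≈ -3.0024e+5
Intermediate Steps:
R(Y) = 1/11
(5*7)²*((-2 - R(1)) - 243) = (5*7)²*((-2 - 1*1/11) - 243) = 35²*((-2 - 1/11) - 243) = 1225*(-23/11 - 243) = 1225*(-2696/11) = -3302600/11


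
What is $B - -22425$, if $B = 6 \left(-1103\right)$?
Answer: $15807$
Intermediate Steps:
$B = -6618$
$B - -22425 = -6618 - -22425 = -6618 + \left(-2002 + 24427\right) = -6618 + 22425 = 15807$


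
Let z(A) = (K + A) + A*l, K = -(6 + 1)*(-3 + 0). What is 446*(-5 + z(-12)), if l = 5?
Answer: -24976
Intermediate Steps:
K = 21 (K = -7*(-3) = -1*(-21) = 21)
z(A) = 21 + 6*A (z(A) = (21 + A) + A*5 = (21 + A) + 5*A = 21 + 6*A)
446*(-5 + z(-12)) = 446*(-5 + (21 + 6*(-12))) = 446*(-5 + (21 - 72)) = 446*(-5 - 51) = 446*(-56) = -24976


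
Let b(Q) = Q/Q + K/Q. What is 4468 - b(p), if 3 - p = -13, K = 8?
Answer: 8933/2 ≈ 4466.5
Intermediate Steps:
p = 16 (p = 3 - 1*(-13) = 3 + 13 = 16)
b(Q) = 1 + 8/Q (b(Q) = Q/Q + 8/Q = 1 + 8/Q)
4468 - b(p) = 4468 - (8 + 16)/16 = 4468 - 24/16 = 4468 - 1*3/2 = 4468 - 3/2 = 8933/2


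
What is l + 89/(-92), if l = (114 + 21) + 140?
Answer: 25211/92 ≈ 274.03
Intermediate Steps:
l = 275 (l = 135 + 140 = 275)
l + 89/(-92) = 275 + 89/(-92) = 275 + 89*(-1/92) = 275 - 89/92 = 25211/92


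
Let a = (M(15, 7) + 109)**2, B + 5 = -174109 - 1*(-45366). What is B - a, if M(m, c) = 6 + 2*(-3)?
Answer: -140629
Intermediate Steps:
B = -128748 (B = -5 + (-174109 - 1*(-45366)) = -5 + (-174109 + 45366) = -5 - 128743 = -128748)
M(m, c) = 0 (M(m, c) = 6 - 6 = 0)
a = 11881 (a = (0 + 109)**2 = 109**2 = 11881)
B - a = -128748 - 1*11881 = -128748 - 11881 = -140629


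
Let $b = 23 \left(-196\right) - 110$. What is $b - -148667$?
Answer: $144049$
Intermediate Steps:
$b = -4618$ ($b = -4508 - 110 = -4618$)
$b - -148667 = -4618 - -148667 = -4618 + 148667 = 144049$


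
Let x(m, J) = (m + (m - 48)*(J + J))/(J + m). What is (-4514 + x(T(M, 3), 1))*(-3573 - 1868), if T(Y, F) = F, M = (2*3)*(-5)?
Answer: 98716063/4 ≈ 2.4679e+7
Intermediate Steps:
M = -30 (M = 6*(-5) = -30)
x(m, J) = (m + 2*J*(-48 + m))/(J + m) (x(m, J) = (m + (-48 + m)*(2*J))/(J + m) = (m + 2*J*(-48 + m))/(J + m))
(-4514 + x(T(M, 3), 1))*(-3573 - 1868) = (-4514 + (3 - 96*1 + 2*1*3)/(1 + 3))*(-3573 - 1868) = (-4514 + (3 - 96 + 6)/4)*(-5441) = (-4514 + (¼)*(-87))*(-5441) = (-4514 - 87/4)*(-5441) = -18143/4*(-5441) = 98716063/4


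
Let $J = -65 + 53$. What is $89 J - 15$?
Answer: $-1083$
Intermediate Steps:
$J = -12$
$89 J - 15 = 89 \left(-12\right) - 15 = -1068 - 15 = -1083$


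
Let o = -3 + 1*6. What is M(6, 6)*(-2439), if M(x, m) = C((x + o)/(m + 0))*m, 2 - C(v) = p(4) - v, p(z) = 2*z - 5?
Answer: -7317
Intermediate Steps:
p(z) = -5 + 2*z
o = 3 (o = -3 + 6 = 3)
C(v) = -1 + v (C(v) = 2 - ((-5 + 2*4) - v) = 2 - ((-5 + 8) - v) = 2 - (3 - v) = 2 + (-3 + v) = -1 + v)
M(x, m) = m*(-1 + (3 + x)/m) (M(x, m) = (-1 + (x + 3)/(m + 0))*m = (-1 + (3 + x)/m)*m = m*(-1 + (3 + x)/m))
M(6, 6)*(-2439) = (3 + 6 - 1*6)*(-2439) = (3 + 6 - 6)*(-2439) = 3*(-2439) = -7317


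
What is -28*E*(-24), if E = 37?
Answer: 24864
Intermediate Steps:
-28*E*(-24) = -28*37*(-24) = -1036*(-24) = 24864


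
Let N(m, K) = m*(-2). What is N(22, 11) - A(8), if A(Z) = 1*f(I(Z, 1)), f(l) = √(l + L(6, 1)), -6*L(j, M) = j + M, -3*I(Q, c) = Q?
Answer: -44 - I*√138/6 ≈ -44.0 - 1.9579*I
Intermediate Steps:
I(Q, c) = -Q/3
L(j, M) = -M/6 - j/6 (L(j, M) = -(j + M)/6 = -(M + j)/6 = -M/6 - j/6)
N(m, K) = -2*m
f(l) = √(-7/6 + l) (f(l) = √(l + (-⅙*1 - ⅙*6)) = √(l + (-⅙ - 1)) = √(l - 7/6) = √(-7/6 + l))
A(Z) = √(-42 - 12*Z)/6 (A(Z) = 1*(√(-42 + 36*(-Z/3))/6) = 1*(√(-42 - 12*Z)/6) = √(-42 - 12*Z)/6)
N(22, 11) - A(8) = -2*22 - √(-42 - 12*8)/6 = -44 - √(-42 - 96)/6 = -44 - √(-138)/6 = -44 - I*√138/6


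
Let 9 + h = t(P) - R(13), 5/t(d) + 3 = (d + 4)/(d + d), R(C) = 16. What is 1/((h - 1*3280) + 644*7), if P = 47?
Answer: 231/277423 ≈ 0.00083266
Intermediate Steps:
t(d) = 5/(-3 + (4 + d)/(2*d)) (t(d) = 5/(-3 + (d + 4)/(d + d)) = 5/(-3 + (4 + d)/((2*d))) = 5/(-3 + (4 + d)*(1/(2*d))) = 5/(-3 + (4 + d)/(2*d)))
h = -6245/231 (h = -9 + (-10*47/(-4 + 5*47) - 1*16) = -9 + (-10*47/(-4 + 235) - 16) = -9 + (-10*47/231 - 16) = -9 + (-10*47*1/231 - 16) = -9 + (-470/231 - 16) = -9 - 4166/231 = -6245/231 ≈ -27.035)
1/((h - 1*3280) + 644*7) = 1/((-6245/231 - 1*3280) + 644*7) = 1/((-6245/231 - 3280) + 4508) = 1/(-763925/231 + 4508) = 1/(277423/231) = 231/277423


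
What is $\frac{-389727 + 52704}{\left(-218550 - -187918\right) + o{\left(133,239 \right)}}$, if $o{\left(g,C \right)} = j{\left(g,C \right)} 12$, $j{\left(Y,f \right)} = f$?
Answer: $\frac{337023}{27764} \approx 12.139$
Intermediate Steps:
$o{\left(g,C \right)} = 12 C$ ($o{\left(g,C \right)} = C 12 = 12 C$)
$\frac{-389727 + 52704}{\left(-218550 - -187918\right) + o{\left(133,239 \right)}} = \frac{-389727 + 52704}{\left(-218550 - -187918\right) + 12 \cdot 239} = - \frac{337023}{\left(-218550 + 187918\right) + 2868} = - \frac{337023}{-30632 + 2868} = - \frac{337023}{-27764} = \left(-337023\right) \left(- \frac{1}{27764}\right) = \frac{337023}{27764}$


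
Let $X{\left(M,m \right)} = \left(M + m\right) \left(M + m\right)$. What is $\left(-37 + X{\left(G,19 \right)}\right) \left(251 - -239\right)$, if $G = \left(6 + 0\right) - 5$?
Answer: $177870$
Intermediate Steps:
$G = 1$ ($G = 6 - 5 = 1$)
$X{\left(M,m \right)} = \left(M + m\right)^{2}$
$\left(-37 + X{\left(G,19 \right)}\right) \left(251 - -239\right) = \left(-37 + \left(1 + 19\right)^{2}\right) \left(251 - -239\right) = \left(-37 + 20^{2}\right) \left(251 + 239\right) = \left(-37 + 400\right) 490 = 363 \cdot 490 = 177870$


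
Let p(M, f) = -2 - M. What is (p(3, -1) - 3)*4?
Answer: -32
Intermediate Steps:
(p(3, -1) - 3)*4 = ((-2 - 1*3) - 3)*4 = ((-2 - 3) - 3)*4 = (-5 - 3)*4 = -8*4 = -32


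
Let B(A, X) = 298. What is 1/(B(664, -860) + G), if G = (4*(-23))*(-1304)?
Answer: 1/120266 ≈ 8.3149e-6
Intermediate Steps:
G = 119968 (G = -92*(-1304) = 119968)
1/(B(664, -860) + G) = 1/(298 + 119968) = 1/120266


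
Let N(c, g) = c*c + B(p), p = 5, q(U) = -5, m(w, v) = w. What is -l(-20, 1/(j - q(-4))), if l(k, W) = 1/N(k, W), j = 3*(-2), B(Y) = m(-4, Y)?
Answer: -1/396 ≈ -0.0025253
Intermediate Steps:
B(Y) = -4
N(c, g) = -4 + c**2 (N(c, g) = c*c - 4 = c**2 - 4 = -4 + c**2)
j = -6
l(k, W) = 1/(-4 + k**2)
-l(-20, 1/(j - q(-4))) = -1/(-4 + (-20)**2) = -1/(-4 + 400) = -1/396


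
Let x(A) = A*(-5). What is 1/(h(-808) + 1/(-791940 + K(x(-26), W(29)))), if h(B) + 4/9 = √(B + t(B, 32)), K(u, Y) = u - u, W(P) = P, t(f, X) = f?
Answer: -2508682981860/9122660379980329 - 22578082689600*I*√101/9122660379980329 ≈ -0.00027499 - 0.024873*I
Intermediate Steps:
x(A) = -5*A
K(u, Y) = 0
h(B) = -4/9 + √2*√B (h(B) = -4/9 + √(B + B) = -4/9 + √(2*B) = -4/9 + √2*√B)
1/(h(-808) + 1/(-791940 + K(x(-26), W(29)))) = 1/((-4/9 + √2*√(-808)) + 1/(-791940 + 0)) = 1/((-4/9 + √2*(2*I*√202)) + 1/(-791940)) = 1/((-4/9 + 4*I*√101) - 1/791940) = 1/(-1055923/2375820 + 4*I*√101)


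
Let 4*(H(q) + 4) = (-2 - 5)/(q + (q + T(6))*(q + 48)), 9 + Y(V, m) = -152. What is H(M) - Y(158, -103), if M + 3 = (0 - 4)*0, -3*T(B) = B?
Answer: 143191/912 ≈ 157.01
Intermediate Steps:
T(B) = -B/3
Y(V, m) = -161 (Y(V, m) = -9 - 152 = -161)
M = -3 (M = -3 + (0 - 4)*0 = -3 - 4*0 = -3 + 0 = -3)
H(q) = -4 - 7/(4*(q + (-2 + q)*(48 + q))) (H(q) = -4 + ((-2 - 5)/(q + (q - 1/3*6)*(q + 48)))/4 = -4 + (-7/(q + (q - 2)*(48 + q)))/4 = -4 + (-7/(q + (-2 + q)*(48 + q)))/4 = -4 - 7/(4*(q + (-2 + q)*(48 + q))))
H(M) - Y(158, -103) = (1529 - 752*(-3) - 16*(-3)**2)/(4*(-96 + (-3)**2 + 47*(-3))) - 1*(-161) = (1529 + 2256 - 16*9)/(4*(-96 + 9 - 141)) + 161 = (1/4)*(1529 + 2256 - 144)/(-228) + 161 = (1/4)*(-1/228)*3641 + 161 = -3641/912 + 161 = 143191/912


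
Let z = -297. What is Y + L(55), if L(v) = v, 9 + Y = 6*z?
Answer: -1736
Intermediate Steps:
Y = -1791 (Y = -9 + 6*(-297) = -9 - 1782 = -1791)
Y + L(55) = -1791 + 55 = -1736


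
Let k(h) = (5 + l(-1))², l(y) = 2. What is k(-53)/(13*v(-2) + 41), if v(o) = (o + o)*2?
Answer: -7/9 ≈ -0.77778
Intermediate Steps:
v(o) = 4*o (v(o) = (2*o)*2 = 4*o)
k(h) = 49 (k(h) = (5 + 2)² = 7² = 49)
k(-53)/(13*v(-2) + 41) = 49/(13*(4*(-2)) + 41) = 49/(13*(-8) + 41) = 49/(-104 + 41) = 49/(-63) = 49*(-1/63) = -7/9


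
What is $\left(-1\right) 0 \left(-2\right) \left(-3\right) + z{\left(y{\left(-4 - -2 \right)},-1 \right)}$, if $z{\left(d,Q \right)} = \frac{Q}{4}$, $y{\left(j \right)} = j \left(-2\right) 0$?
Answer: $- \frac{1}{4} \approx -0.25$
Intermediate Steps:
$y{\left(j \right)} = 0$ ($y{\left(j \right)} = - 2 j 0 = 0$)
$z{\left(d,Q \right)} = \frac{Q}{4}$ ($z{\left(d,Q \right)} = Q \frac{1}{4} = \frac{Q}{4}$)
$\left(-1\right) 0 \left(-2\right) \left(-3\right) + z{\left(y{\left(-4 - -2 \right)},-1 \right)} = \left(-1\right) 0 \left(-2\right) \left(-3\right) + \frac{1}{4} \left(-1\right) = 0 \left(-2\right) \left(-3\right) - \frac{1}{4} = 0 \left(-3\right) - \frac{1}{4} = 0 - \frac{1}{4} = - \frac{1}{4}$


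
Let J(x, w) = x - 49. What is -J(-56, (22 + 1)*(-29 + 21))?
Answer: 105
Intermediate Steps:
J(x, w) = -49 + x
-J(-56, (22 + 1)*(-29 + 21)) = -(-49 - 56) = -1*(-105) = 105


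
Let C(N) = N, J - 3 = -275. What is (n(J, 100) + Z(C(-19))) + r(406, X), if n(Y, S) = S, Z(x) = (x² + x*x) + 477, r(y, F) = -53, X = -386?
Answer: 1246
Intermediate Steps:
J = -272 (J = 3 - 275 = -272)
Z(x) = 477 + 2*x² (Z(x) = (x² + x²) + 477 = 2*x² + 477 = 477 + 2*x²)
(n(J, 100) + Z(C(-19))) + r(406, X) = (100 + (477 + 2*(-19)²)) - 53 = (100 + (477 + 2*361)) - 53 = (100 + (477 + 722)) - 53 = (100 + 1199) - 53 = 1299 - 53 = 1246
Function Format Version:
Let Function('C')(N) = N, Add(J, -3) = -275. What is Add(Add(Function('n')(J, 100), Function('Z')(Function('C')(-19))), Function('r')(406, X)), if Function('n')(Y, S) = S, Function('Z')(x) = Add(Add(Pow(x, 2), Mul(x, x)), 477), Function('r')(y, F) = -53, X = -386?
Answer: 1246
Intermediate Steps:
J = -272 (J = Add(3, -275) = -272)
Function('Z')(x) = Add(477, Mul(2, Pow(x, 2))) (Function('Z')(x) = Add(Add(Pow(x, 2), Pow(x, 2)), 477) = Add(Mul(2, Pow(x, 2)), 477) = Add(477, Mul(2, Pow(x, 2))))
Add(Add(Function('n')(J, 100), Function('Z')(Function('C')(-19))), Function('r')(406, X)) = Add(Add(100, Add(477, Mul(2, Pow(-19, 2)))), -53) = Add(Add(100, Add(477, Mul(2, 361))), -53) = Add(Add(100, Add(477, 722)), -53) = Add(Add(100, 1199), -53) = Add(1299, -53) = 1246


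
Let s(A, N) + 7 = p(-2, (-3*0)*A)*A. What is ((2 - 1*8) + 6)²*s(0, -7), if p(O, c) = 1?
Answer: 0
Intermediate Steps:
s(A, N) = -7 + A (s(A, N) = -7 + 1*A = -7 + A)
((2 - 1*8) + 6)²*s(0, -7) = ((2 - 1*8) + 6)²*(-7 + 0) = ((2 - 8) + 6)²*(-7) = (-6 + 6)²*(-7) = 0²*(-7) = 0*(-7) = 0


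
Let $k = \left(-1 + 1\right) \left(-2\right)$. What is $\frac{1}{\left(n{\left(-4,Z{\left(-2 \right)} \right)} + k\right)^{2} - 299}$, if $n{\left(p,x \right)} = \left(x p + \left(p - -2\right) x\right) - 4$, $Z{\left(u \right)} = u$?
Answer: $- \frac{1}{235} \approx -0.0042553$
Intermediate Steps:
$n{\left(p,x \right)} = -4 + p x + x \left(2 + p\right)$ ($n{\left(p,x \right)} = \left(p x + \left(p + 2\right) x\right) - 4 = \left(p x + \left(2 + p\right) x\right) - 4 = \left(p x + x \left(2 + p\right)\right) - 4 = -4 + p x + x \left(2 + p\right)$)
$k = 0$ ($k = 0 \left(-2\right) = 0$)
$\frac{1}{\left(n{\left(-4,Z{\left(-2 \right)} \right)} + k\right)^{2} - 299} = \frac{1}{\left(\left(-4 + 2 \left(-2\right) + 2 \left(-4\right) \left(-2\right)\right) + 0\right)^{2} - 299} = \frac{1}{\left(\left(-4 - 4 + 16\right) + 0\right)^{2} - 299} = \frac{1}{\left(8 + 0\right)^{2} - 299} = \frac{1}{8^{2} - 299} = \frac{1}{64 - 299} = \frac{1}{-235} = - \frac{1}{235}$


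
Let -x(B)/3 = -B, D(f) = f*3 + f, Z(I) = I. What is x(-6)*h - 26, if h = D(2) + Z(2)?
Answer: -206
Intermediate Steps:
D(f) = 4*f (D(f) = 3*f + f = 4*f)
h = 10 (h = 4*2 + 2 = 8 + 2 = 10)
x(B) = 3*B (x(B) = -(-3)*B = 3*B)
x(-6)*h - 26 = (3*(-6))*10 - 26 = -18*10 - 26 = -180 - 26 = -206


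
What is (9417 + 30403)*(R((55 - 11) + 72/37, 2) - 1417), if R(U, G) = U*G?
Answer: -1952334780/37 ≈ -5.2766e+7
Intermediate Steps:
R(U, G) = G*U
(9417 + 30403)*(R((55 - 11) + 72/37, 2) - 1417) = (9417 + 30403)*(2*((55 - 11) + 72/37) - 1417) = 39820*(2*(44 + 72*(1/37)) - 1417) = 39820*(2*(44 + 72/37) - 1417) = 39820*(2*(1700/37) - 1417) = 39820*(3400/37 - 1417) = 39820*(-49029/37) = -1952334780/37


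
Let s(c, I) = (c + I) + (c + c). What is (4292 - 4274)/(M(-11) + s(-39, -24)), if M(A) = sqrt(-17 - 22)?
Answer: -423/3320 - 3*I*sqrt(39)/3320 ≈ -0.12741 - 0.0056431*I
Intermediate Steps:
M(A) = I*sqrt(39) (M(A) = sqrt(-39) = I*sqrt(39))
s(c, I) = I + 3*c (s(c, I) = (I + c) + 2*c = I + 3*c)
(4292 - 4274)/(M(-11) + s(-39, -24)) = (4292 - 4274)/(I*sqrt(39) + (-24 + 3*(-39))) = 18/(I*sqrt(39) + (-24 - 117)) = 18/(I*sqrt(39) - 141) = 18/(-141 + I*sqrt(39))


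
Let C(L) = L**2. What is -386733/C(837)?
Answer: -128911/233523 ≈ -0.55203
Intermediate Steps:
-386733/C(837) = -386733/(837**2) = -386733/700569 = -386733*1/700569 = -128911/233523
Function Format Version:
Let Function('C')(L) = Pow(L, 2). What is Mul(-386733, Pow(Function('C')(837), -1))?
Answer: Rational(-128911, 233523) ≈ -0.55203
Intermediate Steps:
Mul(-386733, Pow(Function('C')(837), -1)) = Mul(-386733, Pow(Pow(837, 2), -1)) = Mul(-386733, Pow(700569, -1)) = Mul(-386733, Rational(1, 700569)) = Rational(-128911, 233523)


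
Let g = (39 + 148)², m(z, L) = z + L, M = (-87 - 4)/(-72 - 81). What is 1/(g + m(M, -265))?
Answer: 153/5309803 ≈ 2.8815e-5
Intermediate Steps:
M = 91/153 (M = -91/(-153) = -91*(-1/153) = 91/153 ≈ 0.59477)
m(z, L) = L + z
g = 34969 (g = 187² = 34969)
1/(g + m(M, -265)) = 1/(34969 + (-265 + 91/153)) = 1/(34969 - 40454/153) = 1/(5309803/153) = 153/5309803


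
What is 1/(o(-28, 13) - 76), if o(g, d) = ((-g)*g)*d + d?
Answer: -1/10255 ≈ -9.7513e-5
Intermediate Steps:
o(g, d) = d - d*g² (o(g, d) = (-g²)*d + d = -d*g² + d = d - d*g²)
1/(o(-28, 13) - 76) = 1/(13*(1 - 1*(-28)²) - 76) = 1/(13*(1 - 1*784) - 76) = 1/(13*(1 - 784) - 76) = 1/(13*(-783) - 76) = 1/(-10179 - 76) = 1/(-10255) = -1/10255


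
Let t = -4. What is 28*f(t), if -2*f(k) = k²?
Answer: -224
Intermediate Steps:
f(k) = -k²/2
28*f(t) = 28*(-½*(-4)²) = 28*(-½*16) = 28*(-8) = -224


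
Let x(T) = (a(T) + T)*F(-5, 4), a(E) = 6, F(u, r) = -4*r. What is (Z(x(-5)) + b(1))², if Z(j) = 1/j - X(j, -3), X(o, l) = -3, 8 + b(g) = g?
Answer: 4225/256 ≈ 16.504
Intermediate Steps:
b(g) = -8 + g
x(T) = -96 - 16*T (x(T) = (6 + T)*(-4*4) = (6 + T)*(-16) = -96 - 16*T)
Z(j) = 3 + 1/j (Z(j) = 1/j - 1*(-3) = 1/j + 3 = 3 + 1/j)
(Z(x(-5)) + b(1))² = ((3 + 1/(-96 - 16*(-5))) + (-8 + 1))² = ((3 + 1/(-96 + 80)) - 7)² = ((3 + 1/(-16)) - 7)² = ((3 - 1/16) - 7)² = (47/16 - 7)² = (-65/16)² = 4225/256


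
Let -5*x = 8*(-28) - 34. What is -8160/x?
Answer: -6800/43 ≈ -158.14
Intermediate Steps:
x = 258/5 (x = -(8*(-28) - 34)/5 = -(-224 - 34)/5 = -⅕*(-258) = 258/5 ≈ 51.600)
-8160/x = -8160/258/5 = -8160*5/258 = -6800/43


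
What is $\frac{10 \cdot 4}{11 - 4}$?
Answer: $\frac{40}{7} \approx 5.7143$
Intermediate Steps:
$\frac{10 \cdot 4}{11 - 4} = \frac{40}{7}$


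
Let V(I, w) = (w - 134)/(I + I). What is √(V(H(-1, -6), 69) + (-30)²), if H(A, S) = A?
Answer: √3730/2 ≈ 30.537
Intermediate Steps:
V(I, w) = (-134 + w)/(2*I) (V(I, w) = (-134 + w)/((2*I)) = (-134 + w)*(1/(2*I)) = (-134 + w)/(2*I))
√(V(H(-1, -6), 69) + (-30)²) = √((½)*(-134 + 69)/(-1) + (-30)²) = √((½)*(-1)*(-65) + 900) = √(65/2 + 900) = √(1865/2) = √3730/2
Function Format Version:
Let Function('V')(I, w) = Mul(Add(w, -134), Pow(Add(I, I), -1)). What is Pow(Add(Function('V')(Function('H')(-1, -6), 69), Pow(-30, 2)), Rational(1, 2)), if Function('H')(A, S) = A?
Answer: Mul(Rational(1, 2), Pow(3730, Rational(1, 2))) ≈ 30.537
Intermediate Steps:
Function('V')(I, w) = Mul(Rational(1, 2), Pow(I, -1), Add(-134, w)) (Function('V')(I, w) = Mul(Add(-134, w), Pow(Mul(2, I), -1)) = Mul(Add(-134, w), Mul(Rational(1, 2), Pow(I, -1))) = Mul(Rational(1, 2), Pow(I, -1), Add(-134, w)))
Pow(Add(Function('V')(Function('H')(-1, -6), 69), Pow(-30, 2)), Rational(1, 2)) = Pow(Add(Mul(Rational(1, 2), Pow(-1, -1), Add(-134, 69)), Pow(-30, 2)), Rational(1, 2)) = Pow(Add(Mul(Rational(1, 2), -1, -65), 900), Rational(1, 2)) = Pow(Add(Rational(65, 2), 900), Rational(1, 2)) = Pow(Rational(1865, 2), Rational(1, 2)) = Mul(Rational(1, 2), Pow(3730, Rational(1, 2)))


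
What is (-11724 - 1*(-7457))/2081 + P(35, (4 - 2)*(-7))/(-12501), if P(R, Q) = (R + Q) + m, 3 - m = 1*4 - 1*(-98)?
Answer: -17726483/8671527 ≈ -2.0442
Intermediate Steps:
m = -99 (m = 3 - (1*4 - 1*(-98)) = 3 - (4 + 98) = 3 - 1*102 = 3 - 102 = -99)
P(R, Q) = -99 + Q + R (P(R, Q) = (R + Q) - 99 = (Q + R) - 99 = -99 + Q + R)
(-11724 - 1*(-7457))/2081 + P(35, (4 - 2)*(-7))/(-12501) = (-11724 - 1*(-7457))/2081 + (-99 + (4 - 2)*(-7) + 35)/(-12501) = (-11724 + 7457)*(1/2081) + (-99 + 2*(-7) + 35)*(-1/12501) = -4267*1/2081 + (-99 - 14 + 35)*(-1/12501) = -4267/2081 - 78*(-1/12501) = -4267/2081 + 26/4167 = -17726483/8671527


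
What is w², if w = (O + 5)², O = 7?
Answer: 20736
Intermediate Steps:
w = 144 (w = (7 + 5)² = 12² = 144)
w² = 144² = 20736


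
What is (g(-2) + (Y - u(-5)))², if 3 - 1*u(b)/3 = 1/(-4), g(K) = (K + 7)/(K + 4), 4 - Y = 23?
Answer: 11025/16 ≈ 689.06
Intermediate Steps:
Y = -19 (Y = 4 - 1*23 = 4 - 23 = -19)
g(K) = (7 + K)/(4 + K)
u(b) = 39/4 (u(b) = 9 - 3/(-4) = 9 - 3*(-¼) = 9 + ¾ = 39/4)
(g(-2) + (Y - u(-5)))² = ((7 - 2)/(4 - 2) + (-19 - 1*39/4))² = (5/2 + (-19 - 39/4))² = ((½)*5 - 115/4)² = (5/2 - 115/4)² = (-105/4)² = 11025/16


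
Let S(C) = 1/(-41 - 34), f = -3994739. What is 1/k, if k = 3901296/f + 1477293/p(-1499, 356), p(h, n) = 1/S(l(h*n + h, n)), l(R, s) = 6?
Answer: -14266925/281032978987 ≈ -5.0766e-5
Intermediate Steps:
S(C) = -1/75 (S(C) = 1/(-75) = -1/75)
p(h, n) = -75 (p(h, n) = 1/(-1/75) = -75)
k = -281032978987/14266925 (k = 3901296/(-3994739) + 1477293/(-75) = 3901296*(-1/3994739) + 1477293*(-1/75) = -557328/570677 - 492431/25 = -281032978987/14266925 ≈ -19698.)
1/k = 1/(-281032978987/14266925) = -14266925/281032978987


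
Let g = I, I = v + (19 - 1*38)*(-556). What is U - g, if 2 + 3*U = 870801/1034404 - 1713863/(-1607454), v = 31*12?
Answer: -27275939782212827/2494135271124 ≈ -10936.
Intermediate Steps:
v = 372
U = -76457200763/2494135271124 (U = -2/3 + (870801/1034404 - 1713863/(-1607454))/3 = -2/3 + (870801*(1/1034404) - 1713863*(-1/1607454))/3 = -2/3 + (870801/1034404 + 1713863/1607454)/3 = -2/3 + (1/3)*(1586299646653/831378423708) = -2/3 + 1586299646653/2494135271124 = -76457200763/2494135271124 ≈ -0.030655)
I = 10936 (I = 372 + (19 - 1*38)*(-556) = 372 + (19 - 38)*(-556) = 372 - 19*(-556) = 372 + 10564 = 10936)
g = 10936
U - g = -76457200763/2494135271124 - 1*10936 = -76457200763/2494135271124 - 10936 = -27275939782212827/2494135271124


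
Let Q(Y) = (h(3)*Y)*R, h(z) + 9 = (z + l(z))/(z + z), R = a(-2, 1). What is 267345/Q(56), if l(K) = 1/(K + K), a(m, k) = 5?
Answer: -481221/4270 ≈ -112.70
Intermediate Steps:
R = 5
l(K) = 1/(2*K)
h(z) = -9 + (z + 1/(2*z))/(2*z) (h(z) = -9 + (z + 1/(2*z))/(z + z) = -9 + (z + 1/(2*z))/((2*z)) = -9 + (z + 1/(2*z))*(1/(2*z)) = -9 + (z + 1/(2*z))/(2*z))
Q(Y) = -1525*Y/36 (Q(Y) = ((-17/2 + (¼)/3²)*Y)*5 = ((-17/2 + (¼)*(⅑))*Y)*5 = ((-17/2 + 1/36)*Y)*5 = -305*Y/36*5 = -1525*Y/36)
267345/Q(56) = 267345/((-1525/36*56)) = 267345/(-21350/9) = 267345*(-9/21350) = -481221/4270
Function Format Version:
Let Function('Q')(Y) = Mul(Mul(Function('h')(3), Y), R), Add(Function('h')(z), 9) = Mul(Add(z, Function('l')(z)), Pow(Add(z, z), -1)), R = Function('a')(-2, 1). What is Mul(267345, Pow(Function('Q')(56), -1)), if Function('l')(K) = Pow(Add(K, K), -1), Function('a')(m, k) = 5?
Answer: Rational(-481221, 4270) ≈ -112.70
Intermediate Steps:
R = 5
Function('l')(K) = Mul(Rational(1, 2), Pow(K, -1)) (Function('l')(K) = Pow(Mul(2, K), -1) = Mul(Rational(1, 2), Pow(K, -1)))
Function('h')(z) = Add(-9, Mul(Rational(1, 2), Pow(z, -1), Add(z, Mul(Rational(1, 2), Pow(z, -1))))) (Function('h')(z) = Add(-9, Mul(Add(z, Mul(Rational(1, 2), Pow(z, -1))), Pow(Add(z, z), -1))) = Add(-9, Mul(Add(z, Mul(Rational(1, 2), Pow(z, -1))), Pow(Mul(2, z), -1))) = Add(-9, Mul(Add(z, Mul(Rational(1, 2), Pow(z, -1))), Mul(Rational(1, 2), Pow(z, -1)))) = Add(-9, Mul(Rational(1, 2), Pow(z, -1), Add(z, Mul(Rational(1, 2), Pow(z, -1))))))
Function('Q')(Y) = Mul(Rational(-1525, 36), Y) (Function('Q')(Y) = Mul(Mul(Add(Rational(-17, 2), Mul(Rational(1, 4), Pow(3, -2))), Y), 5) = Mul(Mul(Add(Rational(-17, 2), Mul(Rational(1, 4), Rational(1, 9))), Y), 5) = Mul(Mul(Add(Rational(-17, 2), Rational(1, 36)), Y), 5) = Mul(Mul(Rational(-305, 36), Y), 5) = Mul(Rational(-1525, 36), Y))
Mul(267345, Pow(Function('Q')(56), -1)) = Mul(267345, Pow(Mul(Rational(-1525, 36), 56), -1)) = Mul(267345, Pow(Rational(-21350, 9), -1)) = Mul(267345, Rational(-9, 21350)) = Rational(-481221, 4270)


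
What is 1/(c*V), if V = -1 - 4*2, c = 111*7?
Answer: -1/6993 ≈ -0.00014300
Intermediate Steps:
c = 777
V = -9 (V = -1 - 8 = -9)
1/(c*V) = 1/(777*(-9)) = 1/(-6993) = -1/6993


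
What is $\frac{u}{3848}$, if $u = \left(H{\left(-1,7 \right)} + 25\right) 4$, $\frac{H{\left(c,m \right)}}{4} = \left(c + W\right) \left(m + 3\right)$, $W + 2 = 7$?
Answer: $\frac{5}{26} \approx 0.19231$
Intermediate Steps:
$W = 5$ ($W = -2 + 7 = 5$)
$H{\left(c,m \right)} = 4 \left(3 + m\right) \left(5 + c\right)$ ($H{\left(c,m \right)} = 4 \left(c + 5\right) \left(m + 3\right) = 4 \left(5 + c\right) \left(3 + m\right) = 4 \left(3 + m\right) \left(5 + c\right)$)
$u = 740$ ($u = \left(\left(60 + 12 \left(-1\right) + 20 \cdot 7 + 4 \left(-1\right) 7\right) + 25\right) 4 = \left(\left(60 - 12 + 140 - 28\right) + 25\right) 4 = \left(160 + 25\right) 4 = 185 \cdot 4 = 740$)
$\frac{u}{3848} = \frac{740}{3848} = 740 \cdot \frac{1}{3848} = \frac{5}{26}$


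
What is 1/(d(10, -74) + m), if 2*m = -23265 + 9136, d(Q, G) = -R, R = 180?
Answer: -2/14489 ≈ -0.00013804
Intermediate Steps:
d(Q, G) = -180 (d(Q, G) = -1*180 = -180)
m = -14129/2 (m = (-23265 + 9136)/2 = (½)*(-14129) = -14129/2 ≈ -7064.5)
1/(d(10, -74) + m) = 1/(-180 - 14129/2) = 1/(-14489/2) = -2/14489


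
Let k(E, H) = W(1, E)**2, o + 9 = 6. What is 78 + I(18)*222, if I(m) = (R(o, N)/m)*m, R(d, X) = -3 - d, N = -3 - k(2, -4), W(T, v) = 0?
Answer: 78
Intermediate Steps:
o = -3 (o = -9 + 6 = -3)
k(E, H) = 0 (k(E, H) = 0**2 = 0)
N = -3 (N = -3 - 1*0 = -3 + 0 = -3)
I(m) = 0 (I(m) = ((-3 - 1*(-3))/m)*m = ((-3 + 3)/m)*m = (0/m)*m = 0*m = 0)
78 + I(18)*222 = 78 + 0*222 = 78 + 0 = 78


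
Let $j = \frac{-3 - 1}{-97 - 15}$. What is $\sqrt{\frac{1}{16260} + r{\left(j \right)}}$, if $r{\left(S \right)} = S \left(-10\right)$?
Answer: $\frac{i \sqrt{1156496565}}{56910} \approx 0.59756 i$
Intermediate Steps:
$j = \frac{1}{28}$ ($j = - \frac{4}{-97 - 15} = - \frac{4}{-112} = \left(-4\right) \left(- \frac{1}{112}\right) = \frac{1}{28} \approx 0.035714$)
$r{\left(S \right)} = - 10 S$
$\sqrt{\frac{1}{16260} + r{\left(j \right)}} = \sqrt{\frac{1}{16260} - \frac{5}{14}} = \sqrt{- \frac{40643}{113820}} = \frac{i \sqrt{1156496565}}{56910}$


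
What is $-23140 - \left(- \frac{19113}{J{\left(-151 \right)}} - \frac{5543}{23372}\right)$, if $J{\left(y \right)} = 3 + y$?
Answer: $- \frac{5030527782}{216191} \approx -23269.0$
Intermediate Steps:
$-23140 - \left(- \frac{19113}{J{\left(-151 \right)}} - \frac{5543}{23372}\right) = -23140 - \left(- \frac{19113}{3 - 151} - \frac{5543}{23372}\right) = -23140 - \left(- \frac{19113}{-148} - \frac{5543}{23372}\right) = -23140 - \left(\left(-19113\right) \left(- \frac{1}{148}\right) - \frac{5543}{23372}\right) = -23140 - \left(\frac{19113}{148} - \frac{5543}{23372}\right) = -23140 - \frac{27868042}{216191} = - \frac{5030527782}{216191}$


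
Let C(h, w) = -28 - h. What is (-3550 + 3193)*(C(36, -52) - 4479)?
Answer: 1621851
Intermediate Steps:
(-3550 + 3193)*(C(36, -52) - 4479) = (-3550 + 3193)*((-28 - 1*36) - 4479) = -357*((-28 - 36) - 4479) = -357*(-64 - 4479) = -357*(-4543) = 1621851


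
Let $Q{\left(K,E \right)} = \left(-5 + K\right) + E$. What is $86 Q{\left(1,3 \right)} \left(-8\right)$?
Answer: $688$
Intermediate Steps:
$Q{\left(K,E \right)} = -5 + E + K$
$86 Q{\left(1,3 \right)} \left(-8\right) = 86 \left(-5 + 3 + 1\right) \left(-8\right) = 86 \left(-1\right) \left(-8\right) = \left(-86\right) \left(-8\right) = 688$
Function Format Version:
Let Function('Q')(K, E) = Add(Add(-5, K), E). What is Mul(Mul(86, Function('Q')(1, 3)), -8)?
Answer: 688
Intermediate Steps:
Function('Q')(K, E) = Add(-5, E, K)
Mul(Mul(86, Function('Q')(1, 3)), -8) = Mul(Mul(86, Add(-5, 3, 1)), -8) = Mul(Mul(86, -1), -8) = Mul(-86, -8) = 688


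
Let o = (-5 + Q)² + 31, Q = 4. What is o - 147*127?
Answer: -18637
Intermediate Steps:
o = 32 (o = (-5 + 4)² + 31 = (-1)² + 31 = 1 + 31 = 32)
o - 147*127 = 32 - 147*127 = 32 - 18669 = -18637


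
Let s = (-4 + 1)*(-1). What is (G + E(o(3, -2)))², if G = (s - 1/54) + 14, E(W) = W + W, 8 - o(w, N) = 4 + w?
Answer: 1050625/2916 ≈ 360.30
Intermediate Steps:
o(w, N) = 4 - w (o(w, N) = 8 - (4 + w) = 8 + (-4 - w) = 4 - w)
E(W) = 2*W
s = 3 (s = -3*(-1) = 3)
G = 917/54 (G = (3 - 1/54) + 14 = 161/54 + 14 = 917/54 ≈ 16.981)
(G + E(o(3, -2)))² = (917/54 + 2*(4 - 1*3))² = (917/54 + 2*(4 - 3))² = (917/54 + 2*1)² = (917/54 + 2)² = (1025/54)² = 1050625/2916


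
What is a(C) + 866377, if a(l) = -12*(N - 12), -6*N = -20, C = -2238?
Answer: 866481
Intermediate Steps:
N = 10/3 (N = -1/6*(-20) = 10/3 ≈ 3.3333)
a(l) = 104 (a(l) = -12*(10/3 - 12) = -12*(-26/3) = 104)
a(C) + 866377 = 104 + 866377 = 866481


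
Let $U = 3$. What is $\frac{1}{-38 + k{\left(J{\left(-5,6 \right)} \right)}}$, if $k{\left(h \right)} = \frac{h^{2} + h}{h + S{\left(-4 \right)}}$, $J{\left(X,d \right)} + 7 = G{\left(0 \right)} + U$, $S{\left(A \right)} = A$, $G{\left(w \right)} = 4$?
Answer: $- \frac{1}{38} \approx -0.026316$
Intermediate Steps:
$J{\left(X,d \right)} = 0$ ($J{\left(X,d \right)} = -7 + \left(4 + 3\right) = -7 + 7 = 0$)
$k{\left(h \right)} = \frac{h + h^{2}}{-4 + h}$ ($k{\left(h \right)} = \frac{h^{2} + h}{h - 4} = \frac{h + h^{2}}{-4 + h}$)
$\frac{1}{-38 + k{\left(J{\left(-5,6 \right)} \right)}} = \frac{1}{-38 + \frac{0 \left(1 + 0\right)}{-4 + 0}} = \frac{1}{-38 + 0 \frac{1}{-4} \cdot 1} = \frac{1}{-38 + 0 \left(- \frac{1}{4}\right) 1} = \frac{1}{-38 + 0} = \frac{1}{-38} = - \frac{1}{38}$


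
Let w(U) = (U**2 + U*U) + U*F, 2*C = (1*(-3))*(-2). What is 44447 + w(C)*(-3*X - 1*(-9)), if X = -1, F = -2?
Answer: 44591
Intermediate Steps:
C = 3 (C = ((1*(-3))*(-2))/2 = (-3*(-2))/2 = (1/2)*6 = 3)
w(U) = -2*U + 2*U**2 (w(U) = (U**2 + U*U) + U*(-2) = (U**2 + U**2) - 2*U = 2*U**2 - 2*U = -2*U + 2*U**2)
44447 + w(C)*(-3*X - 1*(-9)) = 44447 + (2*3*(-1 + 3))*(-3*(-1) - 1*(-9)) = 44447 + (2*3*2)*(3 + 9) = 44447 + 12*12 = 44447 + 144 = 44591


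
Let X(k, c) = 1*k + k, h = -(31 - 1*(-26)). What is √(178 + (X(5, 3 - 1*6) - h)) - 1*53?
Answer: -53 + 7*√5 ≈ -37.348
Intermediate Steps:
h = -57 (h = -(31 + 26) = -1*57 = -57)
X(k, c) = 2*k (X(k, c) = k + k = 2*k)
√(178 + (X(5, 3 - 1*6) - h)) - 1*53 = √(178 + (2*5 - 1*(-57))) - 1*53 = √(178 + (10 + 57)) - 53 = √(178 + 67) - 53 = √245 - 53 = 7*√5 - 53 = -53 + 7*√5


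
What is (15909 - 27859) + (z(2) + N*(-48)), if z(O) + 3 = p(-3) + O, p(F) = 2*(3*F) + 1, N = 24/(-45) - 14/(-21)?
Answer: -59872/5 ≈ -11974.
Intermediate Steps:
N = 2/15 (N = 24*(-1/45) - 14*(-1/21) = -8/15 + ⅔ = 2/15 ≈ 0.13333)
p(F) = 1 + 6*F (p(F) = 6*F + 1 = 1 + 6*F)
z(O) = -20 + O (z(O) = -3 + ((1 + 6*(-3)) + O) = -3 + ((1 - 18) + O) = -3 + (-17 + O) = -20 + O)
(15909 - 27859) + (z(2) + N*(-48)) = (15909 - 27859) + ((-20 + 2) + (2/15)*(-48)) = -11950 + (-18 - 32/5) = -11950 - 122/5 = -59872/5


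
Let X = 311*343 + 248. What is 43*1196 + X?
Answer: 158349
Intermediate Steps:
X = 106921 (X = 106673 + 248 = 106921)
43*1196 + X = 43*1196 + 106921 = 51428 + 106921 = 158349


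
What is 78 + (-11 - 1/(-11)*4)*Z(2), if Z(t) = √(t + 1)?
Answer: 78 - 117*√3/11 ≈ 59.577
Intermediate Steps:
Z(t) = √(1 + t)
78 + (-11 - 1/(-11)*4)*Z(2) = 78 + (-11 - 1/(-11)*4)*√(1 + 2) = 78 + (-11 - 1*(-1/11)*4)*√3 = 78 + (-11 + (1/11)*4)*√3 = 78 + (-11 + 4/11)*√3 = 78 - 117*√3/11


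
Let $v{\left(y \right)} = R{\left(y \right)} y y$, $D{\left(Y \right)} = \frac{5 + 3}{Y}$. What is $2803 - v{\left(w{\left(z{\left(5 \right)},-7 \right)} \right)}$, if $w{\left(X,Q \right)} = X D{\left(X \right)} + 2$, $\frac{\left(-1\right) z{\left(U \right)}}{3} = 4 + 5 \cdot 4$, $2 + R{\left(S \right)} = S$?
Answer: $2003$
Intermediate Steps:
$R{\left(S \right)} = -2 + S$
$D{\left(Y \right)} = \frac{8}{Y}$
$z{\left(U \right)} = -72$ ($z{\left(U \right)} = - 3 \left(4 + 5 \cdot 4\right) = - 3 \left(4 + 20\right) = \left(-3\right) 24 = -72$)
$w{\left(X,Q \right)} = 10$ ($w{\left(X,Q \right)} = X \frac{8}{X} + 2 = 8 + 2 = 10$)
$v{\left(y \right)} = y^{2} \left(-2 + y\right)$ ($v{\left(y \right)} = \left(-2 + y\right) y y = y \left(-2 + y\right) y = y^{2} \left(-2 + y\right)$)
$2803 - v{\left(w{\left(z{\left(5 \right)},-7 \right)} \right)} = 2803 - 10^{2} \left(-2 + 10\right) = 2803 - 100 \cdot 8 = 2803 - 800 = 2003$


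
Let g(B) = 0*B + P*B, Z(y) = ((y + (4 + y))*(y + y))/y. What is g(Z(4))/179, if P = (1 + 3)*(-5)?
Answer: -480/179 ≈ -2.6816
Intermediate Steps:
Z(y) = 8 + 4*y (Z(y) = ((4 + 2*y)*(2*y))/y = (2*y*(4 + 2*y))/y = 8 + 4*y)
P = -20 (P = 4*(-5) = -20)
g(B) = -20*B (g(B) = 0*B - 20*B = 0 - 20*B = -20*B)
g(Z(4))/179 = -20*(8 + 4*4)/179 = -20*(8 + 16)*(1/179) = -20*24*(1/179) = -480*1/179 = -480/179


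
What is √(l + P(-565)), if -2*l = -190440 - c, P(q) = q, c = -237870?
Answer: 2*I*√6070 ≈ 155.82*I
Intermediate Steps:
l = -23715 (l = -(-190440 - 1*(-237870))/2 = -(-190440 + 237870)/2 = -½*47430 = -23715)
√(l + P(-565)) = √(-23715 - 565) = √(-24280) = 2*I*√6070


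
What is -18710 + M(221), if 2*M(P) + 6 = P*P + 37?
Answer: 5726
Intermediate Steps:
M(P) = 31/2 + P²/2 (M(P) = -3 + (P*P + 37)/2 = -3 + (P² + 37)/2 = -3 + (37 + P²)/2 = -3 + (37/2 + P²/2) = 31/2 + P²/2)
-18710 + M(221) = -18710 + (31/2 + (½)*221²) = -18710 + (31/2 + (½)*48841) = -18710 + (31/2 + 48841/2) = -18710 + 24436 = 5726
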